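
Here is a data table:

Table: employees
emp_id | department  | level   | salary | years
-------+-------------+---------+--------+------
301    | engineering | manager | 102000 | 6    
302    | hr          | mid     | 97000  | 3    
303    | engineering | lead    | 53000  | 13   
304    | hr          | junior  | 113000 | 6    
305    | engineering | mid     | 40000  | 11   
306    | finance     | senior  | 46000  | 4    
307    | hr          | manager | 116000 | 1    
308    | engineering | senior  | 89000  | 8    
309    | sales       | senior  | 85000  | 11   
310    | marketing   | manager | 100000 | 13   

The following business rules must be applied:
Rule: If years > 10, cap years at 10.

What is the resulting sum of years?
68

Step 1: 4 records have years > 10
Step 2: These records originally summed to 48
Step 3: After capping: 4 × 10 = 40
Step 4: Unaffected records sum: 28
Step 5: Final sum = 40 + 28 = 68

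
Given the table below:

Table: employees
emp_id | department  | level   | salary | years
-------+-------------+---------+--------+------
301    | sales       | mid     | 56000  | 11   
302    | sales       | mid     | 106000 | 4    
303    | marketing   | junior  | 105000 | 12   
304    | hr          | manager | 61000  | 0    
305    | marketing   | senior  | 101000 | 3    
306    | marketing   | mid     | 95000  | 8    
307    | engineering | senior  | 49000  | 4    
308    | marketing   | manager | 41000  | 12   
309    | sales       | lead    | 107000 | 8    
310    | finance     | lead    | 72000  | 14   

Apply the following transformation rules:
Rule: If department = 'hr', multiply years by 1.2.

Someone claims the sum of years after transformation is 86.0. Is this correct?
No, the correct result is 76.0.

Step 1: Calculate the correct sum after transformation
Step 2: Apply multiplier 1.2 to records where department = 'hr'
Step 3: Correct result = 76.0
Step 4: Claimed result = 86.0
Step 5: 76.0 ≠ 86.0
Conclusion: The claimed result is incorrect. The correct answer is 76.0.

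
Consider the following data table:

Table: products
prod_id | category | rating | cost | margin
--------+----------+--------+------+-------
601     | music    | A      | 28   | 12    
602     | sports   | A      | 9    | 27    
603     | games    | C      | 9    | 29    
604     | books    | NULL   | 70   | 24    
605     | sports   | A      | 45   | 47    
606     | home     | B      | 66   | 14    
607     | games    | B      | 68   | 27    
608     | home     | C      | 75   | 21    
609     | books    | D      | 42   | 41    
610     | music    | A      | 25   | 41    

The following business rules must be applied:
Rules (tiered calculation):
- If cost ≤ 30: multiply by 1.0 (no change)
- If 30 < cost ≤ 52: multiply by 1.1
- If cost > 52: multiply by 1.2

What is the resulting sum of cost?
501.5

Step 1: Tier 1 (cost ≤ 30): 4 records, sum = 71 × 1.0 = 71.0
Step 2: Tier 2 (30 < cost ≤ 52): 2 records, sum = 87 × 1.1 = 95.7
Step 3: Tier 3 (cost > 52): 4 records, sum = 279 × 1.2 = 334.8
Step 4: Final sum = 71.0 + 95.7 + 334.8 = 501.5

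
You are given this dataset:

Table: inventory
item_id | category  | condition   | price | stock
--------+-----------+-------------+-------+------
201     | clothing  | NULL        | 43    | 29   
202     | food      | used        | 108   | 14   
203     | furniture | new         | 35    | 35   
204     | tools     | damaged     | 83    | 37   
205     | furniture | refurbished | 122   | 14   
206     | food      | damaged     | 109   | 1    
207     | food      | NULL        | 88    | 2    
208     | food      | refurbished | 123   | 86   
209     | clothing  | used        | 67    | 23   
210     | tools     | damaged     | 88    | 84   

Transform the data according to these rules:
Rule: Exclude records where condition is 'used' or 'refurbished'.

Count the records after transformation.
6

Step 1: Count records to exclude
  - 2 (used) + 2 (refurbished) = 4 records
Step 2: Total records: 10
Step 3: Remaining = 10 - 4 = 6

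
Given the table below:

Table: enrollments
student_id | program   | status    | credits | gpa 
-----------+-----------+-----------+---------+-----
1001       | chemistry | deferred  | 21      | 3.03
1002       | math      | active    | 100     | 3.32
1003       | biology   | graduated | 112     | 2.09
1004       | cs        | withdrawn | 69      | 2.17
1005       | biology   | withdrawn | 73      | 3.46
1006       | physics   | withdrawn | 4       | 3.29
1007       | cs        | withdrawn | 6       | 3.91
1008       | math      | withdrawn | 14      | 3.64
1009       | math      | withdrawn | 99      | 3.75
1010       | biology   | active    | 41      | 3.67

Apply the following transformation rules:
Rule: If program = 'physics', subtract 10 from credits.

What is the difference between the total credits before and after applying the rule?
10

Step 1: Original sum of credits = 539
Step 2: 1 records have program = 'physics'
Step 3: Each affected record changes by -10
Step 4: Total change = 1 × -10 = -10
Step 5: New sum = 539 + -10 = 529
Step 6: Difference = |529 - 539| = 10
        (Sum decreased by 10)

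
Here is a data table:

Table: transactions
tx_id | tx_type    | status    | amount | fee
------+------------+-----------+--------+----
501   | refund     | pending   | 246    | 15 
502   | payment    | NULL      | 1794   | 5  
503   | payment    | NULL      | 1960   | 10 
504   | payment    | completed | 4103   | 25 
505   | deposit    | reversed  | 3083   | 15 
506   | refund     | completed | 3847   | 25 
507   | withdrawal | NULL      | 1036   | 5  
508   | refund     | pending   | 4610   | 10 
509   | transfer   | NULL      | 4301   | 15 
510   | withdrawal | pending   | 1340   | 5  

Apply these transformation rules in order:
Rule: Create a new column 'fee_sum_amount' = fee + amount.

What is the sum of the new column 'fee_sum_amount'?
26450

Step 1: For each record, compute fee + amount
Example calculations:
  15 + 246 = 261
  5 + 1794 = 1799
  10 + 1960 = 1970
  ...
Step 2: Sum all derived values
Step 3: Total = 26450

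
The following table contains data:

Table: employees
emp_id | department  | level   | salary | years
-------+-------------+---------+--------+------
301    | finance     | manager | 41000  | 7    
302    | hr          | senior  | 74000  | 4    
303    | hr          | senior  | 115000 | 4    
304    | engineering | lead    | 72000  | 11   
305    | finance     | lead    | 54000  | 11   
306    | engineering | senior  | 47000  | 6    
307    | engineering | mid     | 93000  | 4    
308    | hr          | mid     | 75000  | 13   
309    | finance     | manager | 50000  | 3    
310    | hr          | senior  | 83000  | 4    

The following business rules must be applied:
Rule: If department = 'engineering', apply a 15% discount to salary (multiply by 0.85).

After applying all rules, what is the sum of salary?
672200.0

Step 1: Records with department = 'engineering' have total salary = 212000
Step 2: Apply multiplier: 212000 × 0.85 = 180200.0
Step 3: Other records total: 492000
Step 4: Final sum = 180200.0 + 492000 = 672200.0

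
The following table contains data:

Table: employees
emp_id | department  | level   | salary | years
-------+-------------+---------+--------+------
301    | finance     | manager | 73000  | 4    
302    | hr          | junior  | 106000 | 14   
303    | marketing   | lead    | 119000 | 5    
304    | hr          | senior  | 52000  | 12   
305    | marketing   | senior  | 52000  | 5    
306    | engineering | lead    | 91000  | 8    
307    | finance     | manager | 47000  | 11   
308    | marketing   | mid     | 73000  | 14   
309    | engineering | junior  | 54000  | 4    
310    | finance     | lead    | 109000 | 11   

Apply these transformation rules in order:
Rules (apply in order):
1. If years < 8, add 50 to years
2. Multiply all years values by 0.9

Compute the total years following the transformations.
259.2

Step 1: Apply Rule 1 - Add 50 to records with years < 8
  - 4 records affected: 18 + (4 × 50) = 218
  - Unaffected records: 70
  - Sum after Rule 1: 288
Step 2: Apply Rule 2 - Multiply all by 0.9
  - 288 × 0.9 = 259.2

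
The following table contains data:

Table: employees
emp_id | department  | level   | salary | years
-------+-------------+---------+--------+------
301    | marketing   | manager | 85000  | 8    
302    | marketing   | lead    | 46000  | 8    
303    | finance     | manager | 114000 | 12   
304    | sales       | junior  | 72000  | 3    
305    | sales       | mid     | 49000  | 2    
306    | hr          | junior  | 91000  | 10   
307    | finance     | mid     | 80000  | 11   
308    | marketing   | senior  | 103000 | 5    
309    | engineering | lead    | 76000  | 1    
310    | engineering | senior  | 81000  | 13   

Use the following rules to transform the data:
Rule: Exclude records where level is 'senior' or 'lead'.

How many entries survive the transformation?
6

Step 1: Count records to exclude
  - 2 (senior) + 2 (lead) = 4 records
Step 2: Total records: 10
Step 3: Remaining = 10 - 4 = 6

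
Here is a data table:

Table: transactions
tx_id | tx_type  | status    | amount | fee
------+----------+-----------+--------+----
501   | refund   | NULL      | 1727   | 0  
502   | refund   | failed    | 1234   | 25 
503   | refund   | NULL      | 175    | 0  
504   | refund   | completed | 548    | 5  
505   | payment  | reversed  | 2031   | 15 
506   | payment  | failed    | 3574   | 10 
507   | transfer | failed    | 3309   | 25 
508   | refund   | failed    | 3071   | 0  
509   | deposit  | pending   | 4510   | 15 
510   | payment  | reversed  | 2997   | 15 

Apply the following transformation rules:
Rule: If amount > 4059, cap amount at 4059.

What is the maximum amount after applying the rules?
4059

Step 1: Original maximum amount = 4510
Step 2: Apply cap at 4059
Step 3: 1 records had amount > 4059 and were capped
Step 4: Maximum after transformation = 4059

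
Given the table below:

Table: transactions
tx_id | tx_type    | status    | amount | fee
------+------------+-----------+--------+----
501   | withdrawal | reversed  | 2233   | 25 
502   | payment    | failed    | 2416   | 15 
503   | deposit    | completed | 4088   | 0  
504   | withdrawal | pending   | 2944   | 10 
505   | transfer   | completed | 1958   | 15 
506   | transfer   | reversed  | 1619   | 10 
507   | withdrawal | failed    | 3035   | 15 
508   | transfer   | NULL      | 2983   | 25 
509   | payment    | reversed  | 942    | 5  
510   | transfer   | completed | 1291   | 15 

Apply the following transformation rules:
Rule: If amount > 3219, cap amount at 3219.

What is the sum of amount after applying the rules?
22640

Step 1: 1 records have amount > 3219
Step 2: These records originally summed to 4088
Step 3: After capping: 1 × 3219 = 3219
Step 4: Unaffected records sum: 19421
Step 5: Final sum = 3219 + 19421 = 22640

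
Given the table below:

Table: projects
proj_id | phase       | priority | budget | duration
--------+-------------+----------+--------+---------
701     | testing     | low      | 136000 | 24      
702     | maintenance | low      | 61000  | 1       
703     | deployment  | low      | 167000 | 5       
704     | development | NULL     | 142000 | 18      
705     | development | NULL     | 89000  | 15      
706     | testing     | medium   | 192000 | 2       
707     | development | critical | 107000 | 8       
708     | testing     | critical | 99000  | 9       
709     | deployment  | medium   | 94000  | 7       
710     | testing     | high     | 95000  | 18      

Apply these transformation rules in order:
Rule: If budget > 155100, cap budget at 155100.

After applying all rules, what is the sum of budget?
1133200

Step 1: 2 records have budget > 155100
Step 2: These records originally summed to 359000
Step 3: After capping: 2 × 155100 = 310200
Step 4: Unaffected records sum: 823000
Step 5: Final sum = 310200 + 823000 = 1133200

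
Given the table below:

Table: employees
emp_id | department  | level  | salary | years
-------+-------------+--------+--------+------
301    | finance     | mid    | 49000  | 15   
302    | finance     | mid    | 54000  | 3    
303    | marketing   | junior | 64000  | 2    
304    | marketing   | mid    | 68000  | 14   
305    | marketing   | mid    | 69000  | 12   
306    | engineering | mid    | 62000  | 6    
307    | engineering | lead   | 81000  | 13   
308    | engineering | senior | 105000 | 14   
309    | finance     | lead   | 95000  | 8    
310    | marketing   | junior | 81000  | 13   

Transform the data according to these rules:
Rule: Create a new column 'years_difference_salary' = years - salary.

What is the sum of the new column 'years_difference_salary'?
-727900

Step 1: For each record, compute years - salary
Example calculations:
  15 - 49000 = -48985
  3 - 54000 = -53997
  2 - 64000 = -63998
  ...
Step 2: Sum all derived values
Step 3: Total = -727900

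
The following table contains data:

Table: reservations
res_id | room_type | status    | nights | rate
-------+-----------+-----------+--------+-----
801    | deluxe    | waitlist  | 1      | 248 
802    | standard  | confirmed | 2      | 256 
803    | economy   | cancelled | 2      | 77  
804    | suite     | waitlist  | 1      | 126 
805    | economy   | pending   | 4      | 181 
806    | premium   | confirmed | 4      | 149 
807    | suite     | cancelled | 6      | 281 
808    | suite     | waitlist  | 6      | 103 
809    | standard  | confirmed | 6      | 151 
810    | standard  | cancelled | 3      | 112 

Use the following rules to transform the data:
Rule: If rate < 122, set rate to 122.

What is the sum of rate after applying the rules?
1758

Step 1: 3 records have rate < 122
Step 2: These records originally summed to 292
Step 3: After setting to minimum: 3 × 122 = 366
Step 4: Unaffected records sum: 1392
Step 5: Final sum = 366 + 1392 = 1758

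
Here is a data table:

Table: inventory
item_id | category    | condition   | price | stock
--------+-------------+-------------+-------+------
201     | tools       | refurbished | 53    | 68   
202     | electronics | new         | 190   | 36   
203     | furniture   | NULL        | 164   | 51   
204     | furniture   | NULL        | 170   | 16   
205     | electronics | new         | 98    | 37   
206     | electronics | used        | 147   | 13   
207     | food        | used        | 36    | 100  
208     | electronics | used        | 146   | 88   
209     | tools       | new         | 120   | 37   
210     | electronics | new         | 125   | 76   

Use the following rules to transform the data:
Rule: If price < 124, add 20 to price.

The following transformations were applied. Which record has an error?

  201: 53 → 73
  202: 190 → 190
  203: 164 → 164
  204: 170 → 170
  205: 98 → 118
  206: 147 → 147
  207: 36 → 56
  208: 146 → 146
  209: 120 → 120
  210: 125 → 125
Record 209 has an error. The correct transformed value should be 140, not 120.

Step 1: Check each record against the rule
Step 2: Record 209 has price = 120
Step 3: Since 120 < 124, the bonus should have been applied
Step 4: Correct value = 140, but claimed value = 120
Conclusion: Record 209 has the error.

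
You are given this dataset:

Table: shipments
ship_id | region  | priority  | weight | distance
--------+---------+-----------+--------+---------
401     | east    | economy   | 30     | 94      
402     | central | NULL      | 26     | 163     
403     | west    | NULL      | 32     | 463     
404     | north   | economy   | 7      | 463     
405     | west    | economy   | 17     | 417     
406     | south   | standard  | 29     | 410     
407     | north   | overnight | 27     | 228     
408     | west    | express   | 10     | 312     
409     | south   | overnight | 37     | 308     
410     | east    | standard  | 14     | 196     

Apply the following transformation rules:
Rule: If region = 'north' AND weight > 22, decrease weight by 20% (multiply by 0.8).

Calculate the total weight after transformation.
223.6

Step 1: Find records where region = 'north' AND weight > 22
Step 2: 1 records match, summing to 27
Step 3: After multiplier: 27 × 0.8 = 21.6
Step 4: Unaffected records sum: 202
Step 5: Final sum = 21.6 + 202 = 223.6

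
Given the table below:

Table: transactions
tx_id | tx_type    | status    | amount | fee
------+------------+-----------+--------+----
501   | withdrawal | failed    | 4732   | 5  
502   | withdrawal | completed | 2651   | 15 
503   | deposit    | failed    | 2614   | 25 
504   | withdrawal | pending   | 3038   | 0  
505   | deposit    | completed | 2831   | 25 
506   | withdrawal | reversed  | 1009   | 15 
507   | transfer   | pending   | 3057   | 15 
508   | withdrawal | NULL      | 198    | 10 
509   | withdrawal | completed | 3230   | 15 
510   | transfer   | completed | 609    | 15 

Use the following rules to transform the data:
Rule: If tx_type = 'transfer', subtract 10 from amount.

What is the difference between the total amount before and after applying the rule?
20

Step 1: Original sum of amount = 23969
Step 2: 2 records have tx_type = 'transfer'
Step 3: Each affected record changes by -10
Step 4: Total change = 2 × -10 = -20
Step 5: New sum = 23969 + -20 = 23949
Step 6: Difference = |23949 - 23969| = 20
        (Sum decreased by 20)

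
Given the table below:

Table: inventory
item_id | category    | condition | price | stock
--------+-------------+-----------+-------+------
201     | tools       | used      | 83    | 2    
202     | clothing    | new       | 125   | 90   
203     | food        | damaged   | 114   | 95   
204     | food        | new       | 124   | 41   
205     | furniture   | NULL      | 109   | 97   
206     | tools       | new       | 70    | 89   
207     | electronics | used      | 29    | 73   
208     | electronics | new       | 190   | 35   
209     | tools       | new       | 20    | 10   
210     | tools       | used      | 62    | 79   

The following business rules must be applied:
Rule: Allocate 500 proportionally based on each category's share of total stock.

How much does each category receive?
clothing: 73.65, electronics: 88.38, food: 111.29, furniture: 79.38, tools: 147.3

Step 1: Calculate total stock = 611
Step 2: Calculate each category's proportion:
  clothing: 90/611 = 14.73% → 73.65
  electronics: 108/611 = 17.68% → 88.38
  food: 136/611 = 22.26% → 111.29
  furniture: 97/611 = 15.88% → 79.38
  tools: 180/611 = 29.46% → 147.3
Step 3: Verify: sum of allocations ≈ 500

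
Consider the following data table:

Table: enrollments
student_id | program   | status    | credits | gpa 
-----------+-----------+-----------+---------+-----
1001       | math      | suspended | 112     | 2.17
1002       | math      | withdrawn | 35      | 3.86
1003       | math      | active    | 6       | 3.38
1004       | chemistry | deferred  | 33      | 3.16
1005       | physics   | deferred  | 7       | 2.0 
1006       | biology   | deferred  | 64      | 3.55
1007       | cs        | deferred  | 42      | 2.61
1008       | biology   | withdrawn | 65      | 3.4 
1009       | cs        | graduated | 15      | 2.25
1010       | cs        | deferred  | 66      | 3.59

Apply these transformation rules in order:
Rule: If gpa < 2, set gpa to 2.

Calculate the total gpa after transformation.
29.97

Step 1: 0 records have gpa < 2
Step 2: These records originally summed to 0
Step 3: After setting to minimum: 0 × 2 = 0
Step 4: Unaffected records sum: 29.97
Step 5: Final sum = 0 + 29.97 = 29.97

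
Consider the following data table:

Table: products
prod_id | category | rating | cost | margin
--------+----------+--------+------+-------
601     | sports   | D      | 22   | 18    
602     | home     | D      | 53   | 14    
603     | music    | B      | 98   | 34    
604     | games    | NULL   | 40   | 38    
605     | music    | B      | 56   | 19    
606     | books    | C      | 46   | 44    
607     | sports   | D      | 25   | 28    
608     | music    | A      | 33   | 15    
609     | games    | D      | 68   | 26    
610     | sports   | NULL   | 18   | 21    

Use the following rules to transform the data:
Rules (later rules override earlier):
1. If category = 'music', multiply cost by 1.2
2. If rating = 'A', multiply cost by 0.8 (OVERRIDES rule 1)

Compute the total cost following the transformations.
483.2

Step 1: Rule 2 takes priority for records with rating = 'A'
  - 1 records: 33 × 0.8 = 26.4
Step 2: Rule 1 applies to remaining records with category = 'music'
  - 2 records: 154 × 1.2 = 184.8
Step 3: Other records unchanged: 272
Step 4: Final sum = 26.4 + 184.8 + 272 = 483.2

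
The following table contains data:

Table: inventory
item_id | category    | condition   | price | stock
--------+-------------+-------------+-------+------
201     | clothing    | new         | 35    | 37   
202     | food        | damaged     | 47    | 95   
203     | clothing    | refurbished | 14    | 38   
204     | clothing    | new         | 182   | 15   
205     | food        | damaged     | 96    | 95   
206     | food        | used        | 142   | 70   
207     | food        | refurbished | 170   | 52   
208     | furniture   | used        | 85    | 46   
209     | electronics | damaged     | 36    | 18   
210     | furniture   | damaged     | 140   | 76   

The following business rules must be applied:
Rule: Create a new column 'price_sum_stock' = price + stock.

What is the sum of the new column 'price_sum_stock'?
1489

Step 1: For each record, compute price + stock
Example calculations:
  35 + 37 = 72
  47 + 95 = 142
  14 + 38 = 52
  ...
Step 2: Sum all derived values
Step 3: Total = 1489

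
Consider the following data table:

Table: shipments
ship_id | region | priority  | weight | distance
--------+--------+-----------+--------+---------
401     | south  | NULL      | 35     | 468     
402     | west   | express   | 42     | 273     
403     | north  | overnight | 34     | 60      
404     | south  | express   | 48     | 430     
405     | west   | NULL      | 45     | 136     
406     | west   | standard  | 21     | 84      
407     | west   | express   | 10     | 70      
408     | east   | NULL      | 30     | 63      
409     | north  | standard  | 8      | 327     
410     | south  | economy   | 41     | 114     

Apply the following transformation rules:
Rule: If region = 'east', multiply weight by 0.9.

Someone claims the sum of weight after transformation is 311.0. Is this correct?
Yes, the result is correct.

Step 1: Calculate the correct sum after transformation
Step 2: Apply multiplier 0.9 to records where region = 'east'
Step 3: Correct result = 311.0
Step 4: Claimed result = 311.0
Step 5: 311.0 = 311.0 ✓
Conclusion: The claimed result is correct.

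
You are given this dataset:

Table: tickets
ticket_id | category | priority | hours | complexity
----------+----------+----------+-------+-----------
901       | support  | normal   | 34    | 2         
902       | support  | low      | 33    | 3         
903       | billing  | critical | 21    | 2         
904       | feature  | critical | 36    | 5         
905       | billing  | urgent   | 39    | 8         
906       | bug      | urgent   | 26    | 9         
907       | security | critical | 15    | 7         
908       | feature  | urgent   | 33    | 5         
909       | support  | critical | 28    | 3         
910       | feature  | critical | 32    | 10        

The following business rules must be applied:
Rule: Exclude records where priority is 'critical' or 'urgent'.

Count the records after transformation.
2

Step 1: Count records to exclude
  - 5 (critical) + 3 (urgent) = 8 records
Step 2: Total records: 10
Step 3: Remaining = 10 - 8 = 2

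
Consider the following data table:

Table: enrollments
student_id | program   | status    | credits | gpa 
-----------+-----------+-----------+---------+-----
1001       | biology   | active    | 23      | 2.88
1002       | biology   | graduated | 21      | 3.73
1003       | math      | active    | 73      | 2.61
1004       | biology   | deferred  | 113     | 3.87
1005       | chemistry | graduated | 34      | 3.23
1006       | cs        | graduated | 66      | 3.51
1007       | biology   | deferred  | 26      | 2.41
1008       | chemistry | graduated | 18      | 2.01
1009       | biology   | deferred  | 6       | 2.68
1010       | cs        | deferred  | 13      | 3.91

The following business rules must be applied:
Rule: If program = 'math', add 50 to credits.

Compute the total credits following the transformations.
443

Step 1: Count records where program = 'math': 1
Step 2: Total bonus added: 1 × 50 = 50
Step 3: Original sum of credits: 393
Step 4: Final sum = 393 + 50 = 443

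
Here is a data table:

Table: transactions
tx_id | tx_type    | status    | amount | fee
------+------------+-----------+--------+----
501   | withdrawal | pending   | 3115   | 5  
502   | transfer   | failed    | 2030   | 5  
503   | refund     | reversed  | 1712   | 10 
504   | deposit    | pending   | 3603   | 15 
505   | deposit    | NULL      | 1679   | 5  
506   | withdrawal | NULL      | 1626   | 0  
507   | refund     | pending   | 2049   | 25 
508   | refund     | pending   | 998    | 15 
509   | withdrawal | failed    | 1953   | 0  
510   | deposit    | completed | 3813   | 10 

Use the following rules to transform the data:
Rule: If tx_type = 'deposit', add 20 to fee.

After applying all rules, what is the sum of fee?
150

Step 1: Count records where tx_type = 'deposit': 3
Step 2: Total bonus added: 3 × 20 = 60
Step 3: Original sum of fee: 90
Step 4: Final sum = 90 + 60 = 150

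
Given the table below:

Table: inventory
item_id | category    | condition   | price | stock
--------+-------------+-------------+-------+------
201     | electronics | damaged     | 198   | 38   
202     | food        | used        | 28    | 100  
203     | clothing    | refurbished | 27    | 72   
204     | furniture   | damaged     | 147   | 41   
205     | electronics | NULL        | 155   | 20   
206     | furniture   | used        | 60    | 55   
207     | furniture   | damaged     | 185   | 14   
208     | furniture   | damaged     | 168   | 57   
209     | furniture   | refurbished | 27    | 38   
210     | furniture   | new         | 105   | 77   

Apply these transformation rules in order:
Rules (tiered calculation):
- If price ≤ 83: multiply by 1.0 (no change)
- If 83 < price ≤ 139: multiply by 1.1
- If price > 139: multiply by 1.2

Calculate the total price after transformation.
1281.1

Step 1: Tier 1 (price ≤ 83): 4 records, sum = 142 × 1.0 = 142.0
Step 2: Tier 2 (83 < price ≤ 139): 1 records, sum = 105 × 1.1 = 115.5
Step 3: Tier 3 (price > 139): 5 records, sum = 853 × 1.2 = 1023.6
Step 4: Final sum = 142.0 + 115.5 + 1023.6 = 1281.1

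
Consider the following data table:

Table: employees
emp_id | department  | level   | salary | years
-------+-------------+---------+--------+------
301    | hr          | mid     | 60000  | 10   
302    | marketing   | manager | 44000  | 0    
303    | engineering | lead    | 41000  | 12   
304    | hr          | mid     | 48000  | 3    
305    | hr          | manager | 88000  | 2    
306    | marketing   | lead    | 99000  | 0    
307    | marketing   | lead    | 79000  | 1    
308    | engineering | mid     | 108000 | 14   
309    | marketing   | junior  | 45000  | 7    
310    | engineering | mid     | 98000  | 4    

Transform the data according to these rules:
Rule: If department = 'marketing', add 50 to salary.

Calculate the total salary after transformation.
710200

Step 1: Count records where department = 'marketing': 4
Step 2: Total bonus added: 4 × 50 = 200
Step 3: Original sum of salary: 710000
Step 4: Final sum = 710000 + 200 = 710200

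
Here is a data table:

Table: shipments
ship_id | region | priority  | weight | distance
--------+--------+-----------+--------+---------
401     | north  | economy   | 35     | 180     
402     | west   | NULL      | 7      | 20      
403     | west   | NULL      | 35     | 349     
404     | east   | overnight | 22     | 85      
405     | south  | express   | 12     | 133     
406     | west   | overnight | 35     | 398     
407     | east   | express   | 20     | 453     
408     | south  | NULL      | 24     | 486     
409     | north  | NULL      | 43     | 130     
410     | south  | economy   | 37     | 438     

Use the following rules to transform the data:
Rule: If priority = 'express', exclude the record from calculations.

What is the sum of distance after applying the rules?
2086

Step 1: Identify records where priority = 'express'
Step 2: The excluded records sum to 586
Step 3: Original total distance = 2672
Step 4: Remaining total = 2672 - 586 = 2086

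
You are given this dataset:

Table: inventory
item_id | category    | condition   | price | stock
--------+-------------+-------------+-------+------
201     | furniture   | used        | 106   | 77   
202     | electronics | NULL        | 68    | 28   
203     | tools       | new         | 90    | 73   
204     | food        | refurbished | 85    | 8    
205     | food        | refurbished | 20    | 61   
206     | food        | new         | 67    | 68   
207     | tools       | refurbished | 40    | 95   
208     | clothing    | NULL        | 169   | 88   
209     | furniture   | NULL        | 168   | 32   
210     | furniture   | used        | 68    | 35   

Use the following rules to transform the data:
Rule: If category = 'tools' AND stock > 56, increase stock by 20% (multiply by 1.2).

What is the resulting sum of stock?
598.6

Step 1: Find records where category = 'tools' AND stock > 56
Step 2: 2 records match, summing to 168
Step 3: After multiplier: 168 × 1.2 = 201.6
Step 4: Unaffected records sum: 397
Step 5: Final sum = 201.6 + 397 = 598.6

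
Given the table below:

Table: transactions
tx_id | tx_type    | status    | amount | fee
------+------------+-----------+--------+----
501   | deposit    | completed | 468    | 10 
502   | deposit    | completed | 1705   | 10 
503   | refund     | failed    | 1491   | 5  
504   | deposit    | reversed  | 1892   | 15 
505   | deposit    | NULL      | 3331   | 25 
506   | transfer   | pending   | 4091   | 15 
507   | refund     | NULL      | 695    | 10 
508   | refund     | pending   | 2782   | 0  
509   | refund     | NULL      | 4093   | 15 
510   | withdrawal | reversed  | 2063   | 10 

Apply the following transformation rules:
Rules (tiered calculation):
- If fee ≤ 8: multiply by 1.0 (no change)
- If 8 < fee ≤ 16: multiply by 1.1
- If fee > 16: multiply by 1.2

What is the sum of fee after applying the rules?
128.5

Step 1: Tier 1 (fee ≤ 8): 2 records, sum = 5 × 1.0 = 5.0
Step 2: Tier 2 (8 < fee ≤ 16): 7 records, sum = 85 × 1.1 = 93.5
Step 3: Tier 3 (fee > 16): 1 records, sum = 25 × 1.2 = 30.0
Step 4: Final sum = 5.0 + 93.5 + 30.0 = 128.5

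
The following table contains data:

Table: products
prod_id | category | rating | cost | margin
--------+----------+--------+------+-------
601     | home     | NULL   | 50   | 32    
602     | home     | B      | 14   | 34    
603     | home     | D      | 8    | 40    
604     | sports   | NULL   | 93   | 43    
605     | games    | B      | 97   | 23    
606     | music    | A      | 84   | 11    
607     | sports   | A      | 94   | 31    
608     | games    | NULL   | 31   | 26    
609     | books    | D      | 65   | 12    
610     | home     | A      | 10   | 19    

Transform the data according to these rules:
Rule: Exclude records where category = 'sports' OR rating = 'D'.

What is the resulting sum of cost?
286

Step 1: Find records where category = 'sports' OR rating = 'D'
Step 2: 4 records match, summing to 260
Step 3: Original sum: 546
Step 4: Remaining sum = 546 - 260 = 286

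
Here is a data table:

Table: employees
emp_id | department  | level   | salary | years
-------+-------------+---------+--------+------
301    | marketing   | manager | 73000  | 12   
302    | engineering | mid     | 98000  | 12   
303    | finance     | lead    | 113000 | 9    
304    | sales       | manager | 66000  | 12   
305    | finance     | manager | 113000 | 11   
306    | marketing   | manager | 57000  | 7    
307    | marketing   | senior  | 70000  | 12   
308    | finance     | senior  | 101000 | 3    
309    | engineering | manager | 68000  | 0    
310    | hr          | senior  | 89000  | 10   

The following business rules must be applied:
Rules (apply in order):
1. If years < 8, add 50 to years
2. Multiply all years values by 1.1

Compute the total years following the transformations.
261.8

Step 1: Apply Rule 1 - Add 50 to records with years < 8
  - 3 records affected: 10 + (3 × 50) = 160
  - Unaffected records: 78
  - Sum after Rule 1: 238
Step 2: Apply Rule 2 - Multiply all by 1.1
  - 238 × 1.1 = 261.8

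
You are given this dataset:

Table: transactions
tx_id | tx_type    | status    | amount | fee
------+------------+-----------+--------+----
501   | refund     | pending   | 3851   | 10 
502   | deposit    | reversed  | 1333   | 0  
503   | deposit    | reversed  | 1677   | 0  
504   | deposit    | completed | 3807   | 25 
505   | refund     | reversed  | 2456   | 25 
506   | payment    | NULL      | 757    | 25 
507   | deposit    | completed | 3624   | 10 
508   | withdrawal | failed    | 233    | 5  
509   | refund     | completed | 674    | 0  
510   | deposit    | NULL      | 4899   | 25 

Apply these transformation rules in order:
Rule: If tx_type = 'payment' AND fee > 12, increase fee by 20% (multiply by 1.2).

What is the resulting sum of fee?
130.0

Step 1: Find records where tx_type = 'payment' AND fee > 12
Step 2: 1 records match, summing to 25
Step 3: After multiplier: 25 × 1.2 = 30.0
Step 4: Unaffected records sum: 100
Step 5: Final sum = 30.0 + 100 = 130.0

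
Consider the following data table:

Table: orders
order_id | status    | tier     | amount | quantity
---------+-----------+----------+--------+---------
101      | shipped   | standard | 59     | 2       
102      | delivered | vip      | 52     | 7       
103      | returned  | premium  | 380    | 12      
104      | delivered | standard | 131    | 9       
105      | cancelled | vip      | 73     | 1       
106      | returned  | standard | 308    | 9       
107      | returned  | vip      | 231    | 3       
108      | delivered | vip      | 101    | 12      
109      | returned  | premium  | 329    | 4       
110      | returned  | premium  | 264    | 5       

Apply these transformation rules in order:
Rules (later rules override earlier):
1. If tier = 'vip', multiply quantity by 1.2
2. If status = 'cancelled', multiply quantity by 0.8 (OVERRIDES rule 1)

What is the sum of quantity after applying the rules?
68.2

Step 1: Rule 2 takes priority for records with status = 'cancelled'
  - 1 records: 1 × 0.8 = 0.8
Step 2: Rule 1 applies to remaining records with tier = 'vip'
  - 3 records: 22 × 1.2 = 26.4
Step 3: Other records unchanged: 41
Step 4: Final sum = 0.8 + 26.4 + 41 = 68.2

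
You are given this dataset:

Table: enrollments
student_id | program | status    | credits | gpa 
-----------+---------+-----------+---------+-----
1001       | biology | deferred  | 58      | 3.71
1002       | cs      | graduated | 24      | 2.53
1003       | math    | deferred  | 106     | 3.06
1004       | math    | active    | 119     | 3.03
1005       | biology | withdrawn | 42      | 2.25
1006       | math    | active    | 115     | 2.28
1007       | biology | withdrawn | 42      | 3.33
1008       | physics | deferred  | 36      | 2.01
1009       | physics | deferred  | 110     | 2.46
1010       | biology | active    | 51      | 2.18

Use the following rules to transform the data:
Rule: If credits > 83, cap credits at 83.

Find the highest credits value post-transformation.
83

Step 1: Original maximum credits = 119
Step 2: Apply cap at 83
Step 3: 4 records had credits > 83 and were capped
Step 4: Maximum after transformation = 83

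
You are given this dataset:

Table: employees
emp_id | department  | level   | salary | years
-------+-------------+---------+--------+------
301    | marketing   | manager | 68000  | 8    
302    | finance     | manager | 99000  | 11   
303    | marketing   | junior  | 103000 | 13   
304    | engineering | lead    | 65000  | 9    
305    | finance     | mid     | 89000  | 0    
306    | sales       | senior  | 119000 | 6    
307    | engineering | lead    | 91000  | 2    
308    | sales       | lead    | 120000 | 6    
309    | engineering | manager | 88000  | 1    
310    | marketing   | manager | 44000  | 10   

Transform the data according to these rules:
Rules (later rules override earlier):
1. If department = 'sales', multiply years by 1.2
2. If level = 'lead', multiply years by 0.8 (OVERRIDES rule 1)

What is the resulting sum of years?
63.8

Step 1: Rule 2 takes priority for records with level = 'lead'
  - 3 records: 17 × 0.8 = 13.6
Step 2: Rule 1 applies to remaining records with department = 'sales'
  - 1 records: 6 × 1.2 = 7.2
Step 3: Other records unchanged: 43
Step 4: Final sum = 13.6 + 7.2 + 43 = 63.8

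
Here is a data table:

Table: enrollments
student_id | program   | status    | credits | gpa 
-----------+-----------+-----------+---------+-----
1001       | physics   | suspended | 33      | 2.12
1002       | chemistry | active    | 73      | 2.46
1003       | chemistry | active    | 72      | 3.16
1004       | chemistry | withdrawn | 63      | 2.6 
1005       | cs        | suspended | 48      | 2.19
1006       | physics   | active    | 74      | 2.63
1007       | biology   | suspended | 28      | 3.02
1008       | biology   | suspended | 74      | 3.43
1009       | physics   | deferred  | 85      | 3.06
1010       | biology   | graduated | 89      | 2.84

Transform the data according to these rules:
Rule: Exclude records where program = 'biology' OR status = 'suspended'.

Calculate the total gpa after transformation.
13.91

Step 1: Find records where program = 'biology' OR status = 'suspended'
Step 2: 5 records match, summing to 13.6
Step 3: Original sum: 27.51
Step 4: Remaining sum = 27.51 - 13.6 = 13.91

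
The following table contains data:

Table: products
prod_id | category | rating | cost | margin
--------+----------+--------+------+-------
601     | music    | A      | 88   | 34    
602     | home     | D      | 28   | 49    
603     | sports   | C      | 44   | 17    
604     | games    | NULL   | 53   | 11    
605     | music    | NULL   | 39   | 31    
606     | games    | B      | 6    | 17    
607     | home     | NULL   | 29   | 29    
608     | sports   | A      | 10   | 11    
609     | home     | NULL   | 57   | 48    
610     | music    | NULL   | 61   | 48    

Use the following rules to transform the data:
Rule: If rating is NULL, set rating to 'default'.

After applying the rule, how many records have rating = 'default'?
5

Step 1: Count records where rating IS NULL
Step 2: Found 5 records with NULL rating
Step 3: These records will have rating set to 'default'
Step 4: Records already having rating = 'default': 0
Step 5: Answer: 5 + 0 = 5 records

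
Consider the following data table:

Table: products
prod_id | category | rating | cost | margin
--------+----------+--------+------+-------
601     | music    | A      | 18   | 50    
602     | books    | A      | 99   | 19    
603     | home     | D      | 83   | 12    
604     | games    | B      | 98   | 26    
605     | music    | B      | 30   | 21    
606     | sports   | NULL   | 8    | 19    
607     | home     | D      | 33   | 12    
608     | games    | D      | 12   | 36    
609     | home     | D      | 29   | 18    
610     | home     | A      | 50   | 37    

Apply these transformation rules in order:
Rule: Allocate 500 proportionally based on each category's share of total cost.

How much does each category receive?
books: 107.61, games: 119.57, home: 211.96, music: 52.17, sports: 8.7

Step 1: Calculate total cost = 460
Step 2: Calculate each category's proportion:
  books: 99/460 = 21.52% → 107.61
  games: 110/460 = 23.91% → 119.57
  home: 195/460 = 42.39% → 211.96
  music: 48/460 = 10.43% → 52.17
  sports: 8/460 = 1.74% → 8.7
Step 3: Verify: sum of allocations ≈ 500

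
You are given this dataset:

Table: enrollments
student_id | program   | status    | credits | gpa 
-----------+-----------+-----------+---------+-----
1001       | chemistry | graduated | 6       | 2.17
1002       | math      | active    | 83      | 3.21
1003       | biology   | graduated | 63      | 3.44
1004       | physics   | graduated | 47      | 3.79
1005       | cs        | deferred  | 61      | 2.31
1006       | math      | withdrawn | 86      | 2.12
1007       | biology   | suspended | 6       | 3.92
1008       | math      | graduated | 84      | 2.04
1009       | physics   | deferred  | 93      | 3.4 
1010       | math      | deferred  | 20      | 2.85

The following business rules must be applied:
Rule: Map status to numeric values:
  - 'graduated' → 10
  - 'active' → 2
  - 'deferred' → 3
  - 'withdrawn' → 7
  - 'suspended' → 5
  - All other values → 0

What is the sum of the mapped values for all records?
63

Step 1: Apply mapping to each record
Step 2: Count by status:
  'graduated': 4 records × 10 = 40
  'active': 1 records × 2 = 2
  'deferred': 3 records × 3 = 9
  'withdrawn': 1 records × 7 = 7
  'suspended': 1 records × 5 = 5
Step 3: Sum all mapped values = 63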